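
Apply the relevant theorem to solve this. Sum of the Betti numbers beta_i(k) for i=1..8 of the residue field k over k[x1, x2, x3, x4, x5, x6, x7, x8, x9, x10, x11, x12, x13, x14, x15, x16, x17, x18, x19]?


Koszul resolution: beta_i(k)=C(n,i), n=19
C(19,1)=19, C(19,2)=171, C(19,3)=969, C(19,4)=3876, C(19,5)=11628, C(19,6)=27132, C(19,7)=50388, C(19,8)=75582
Sum=169765


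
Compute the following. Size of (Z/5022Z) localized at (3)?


3-primary part: 5022=3^4*62
Size=3^4=81


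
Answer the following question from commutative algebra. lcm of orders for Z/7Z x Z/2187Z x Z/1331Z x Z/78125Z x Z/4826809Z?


Exponent = lcm of the cyclic orders; pairwise coprime => product.
7^1*3^7*11^3*5^7*13^6=7*2187*1331*78125*4826809=7683781786227421875


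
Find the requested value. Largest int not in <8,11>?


gcd(8,11)=1 => F=ab-a-b=8*11-8-11=88-19=69


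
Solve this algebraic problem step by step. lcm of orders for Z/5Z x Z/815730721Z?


Exponent = lcm of the cyclic orders; pairwise coprime => product.
5^1*13^8=5*815730721=4078653605


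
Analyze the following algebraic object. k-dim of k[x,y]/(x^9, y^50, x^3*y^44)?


k[x,y]/I, I = (x^9, y^50, x^3*y^44)
Rect: 9x50=450. Corner: (9-3)x(50-44)=36.
dim = 450-36 = 414


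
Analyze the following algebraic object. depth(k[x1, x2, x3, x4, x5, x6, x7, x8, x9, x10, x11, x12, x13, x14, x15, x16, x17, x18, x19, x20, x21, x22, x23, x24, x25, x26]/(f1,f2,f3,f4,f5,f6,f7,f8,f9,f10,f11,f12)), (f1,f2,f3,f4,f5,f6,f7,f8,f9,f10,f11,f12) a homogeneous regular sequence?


depth(R)=26
depth(R/I)=26-12=14


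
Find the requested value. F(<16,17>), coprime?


gcd(16,17)=1 => F=ab-a-b=16*17-16-17=272-33=239


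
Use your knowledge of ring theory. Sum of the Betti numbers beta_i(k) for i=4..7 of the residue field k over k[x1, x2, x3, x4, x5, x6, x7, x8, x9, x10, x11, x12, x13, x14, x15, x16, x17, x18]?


Koszul resolution: beta_i(k)=C(n,i), n=18
C(18,4)=3060, C(18,5)=8568, C(18,6)=18564, C(18,7)=31824
Sum=62016


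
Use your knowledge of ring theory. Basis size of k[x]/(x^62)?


Basis: 1,x,...,x^61
dim=62


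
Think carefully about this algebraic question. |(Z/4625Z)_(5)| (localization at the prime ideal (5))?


5-primary part: 4625=5^3*37
Size=5^3=125


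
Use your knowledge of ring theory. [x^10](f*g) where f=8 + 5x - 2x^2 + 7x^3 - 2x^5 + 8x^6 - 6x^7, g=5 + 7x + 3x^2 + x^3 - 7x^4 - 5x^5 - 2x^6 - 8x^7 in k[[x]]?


[x^10] = sum a_i*b_j, i+j=10
  7*-8=-56
  -2*-5=10
  8*-7=-56
  -6*1=-6
Sum=-108


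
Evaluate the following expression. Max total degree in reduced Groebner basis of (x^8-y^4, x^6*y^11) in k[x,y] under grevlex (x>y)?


LT(f1)=x^8, LT(f2)=x^6y^11, lcm=x^8y^11
S(f1,f2) = y^11*f1 - x^2*f2 = -y^15
Reduced GB = {f1, f2, y^15}; degrees 8, 17, 15
Max = 17


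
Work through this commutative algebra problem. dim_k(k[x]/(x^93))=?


Basis: 1,x,...,x^92
dim=93


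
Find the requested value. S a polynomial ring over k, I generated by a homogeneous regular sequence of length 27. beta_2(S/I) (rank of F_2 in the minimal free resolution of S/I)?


Regular sequence => Koszul complex is the minimal free resolution.
Syz_1 minimally generated by Koszul relations f_i*e_j - f_j*e_i (i<j): mu(Syz_1) = beta_2 = C(m,2) = m(m-1)/2
m=27
27*26/2 = 351


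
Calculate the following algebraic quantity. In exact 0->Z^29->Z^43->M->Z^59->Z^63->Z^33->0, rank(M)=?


Alt sum=0:
(-1)^0*29 + (-1)^1*43 + (-1)^2*? + (-1)^3*59 + (-1)^4*63 + (-1)^5*33=0
rank(M)=43


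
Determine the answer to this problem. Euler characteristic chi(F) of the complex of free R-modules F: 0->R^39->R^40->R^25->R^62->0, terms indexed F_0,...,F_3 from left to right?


chi = sum (-1)^i * rank:
(-1)^0*39=39
(-1)^1*40=-40
(-1)^2*25=25
(-1)^3*62=-62
chi=-38


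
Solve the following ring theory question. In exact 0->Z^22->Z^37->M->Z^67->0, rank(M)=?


Alt sum=0:
(-1)^0*22 + (-1)^1*37 + (-1)^2*? + (-1)^3*67=0
rank(M)=82


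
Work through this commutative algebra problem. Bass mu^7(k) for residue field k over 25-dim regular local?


C(n,i)=C(25,7)=480700


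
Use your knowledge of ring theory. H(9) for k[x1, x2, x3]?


C(d+n-1,n-1)=C(11,2)=55


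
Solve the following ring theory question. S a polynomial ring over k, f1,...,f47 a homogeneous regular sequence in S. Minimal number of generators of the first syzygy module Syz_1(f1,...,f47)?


Regular sequence => Koszul complex is the minimal free resolution.
Syz_1 minimally generated by Koszul relations f_i*e_j - f_j*e_i (i<j): mu(Syz_1) = beta_2 = C(m,2) = m(m-1)/2
m=47
47*46/2 = 1081


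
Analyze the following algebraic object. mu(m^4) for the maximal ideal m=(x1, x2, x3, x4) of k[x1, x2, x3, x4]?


Graded Nakayama: mu(m^d) = dim_k (m^d/m^(d+1)) = #degree-4 monomials in 4 vars
C(n+d-1,d)=C(7,4)=35


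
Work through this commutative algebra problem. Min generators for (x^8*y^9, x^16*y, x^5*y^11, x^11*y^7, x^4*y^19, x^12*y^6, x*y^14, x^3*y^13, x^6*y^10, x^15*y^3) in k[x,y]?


Remove redundant (divisible by others).
x^4*y^19 redundant.
Min: x^16*y, x^15*y^3, x^12*y^6, x^11*y^7, x^8*y^9, x^6*y^10, x^5*y^11, x^3*y^13, x*y^14
Count=9


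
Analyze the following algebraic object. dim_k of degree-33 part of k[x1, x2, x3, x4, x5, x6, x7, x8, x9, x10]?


C(d+n-1,n-1)=C(42,9)=445891810


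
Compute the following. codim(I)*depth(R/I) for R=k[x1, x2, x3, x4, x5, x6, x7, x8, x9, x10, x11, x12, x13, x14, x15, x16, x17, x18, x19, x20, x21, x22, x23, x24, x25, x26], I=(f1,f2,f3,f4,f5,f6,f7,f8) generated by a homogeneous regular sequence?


codim=8, depth=dim(R/I)=26-8=18
Product=8*18=144


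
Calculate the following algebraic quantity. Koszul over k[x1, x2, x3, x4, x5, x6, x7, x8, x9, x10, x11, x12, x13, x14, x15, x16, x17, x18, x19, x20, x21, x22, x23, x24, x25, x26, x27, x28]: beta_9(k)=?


C(n,i)=C(28,9)=6906900


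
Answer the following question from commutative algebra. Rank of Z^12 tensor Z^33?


rank(M(x)N) = rank(M)*rank(N)
12*33 = 396


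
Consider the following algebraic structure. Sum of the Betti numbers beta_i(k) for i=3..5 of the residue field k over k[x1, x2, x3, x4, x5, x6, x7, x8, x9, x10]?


Koszul resolution: beta_i(k)=C(n,i), n=10
C(10,3)=120, C(10,4)=210, C(10,5)=252
Sum=582


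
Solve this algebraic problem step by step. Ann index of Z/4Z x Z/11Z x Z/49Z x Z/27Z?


Exponent = lcm of the cyclic orders; pairwise coprime => product.
2^2*11^1*7^2*3^3=4*11*49*27=58212


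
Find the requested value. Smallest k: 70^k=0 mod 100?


70^k mod 100:
k=1: 70
k=2: 0
First zero at k = 2


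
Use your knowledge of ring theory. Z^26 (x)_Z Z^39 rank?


rank(M(x)N) = rank(M)*rank(N)
26*39 = 1014


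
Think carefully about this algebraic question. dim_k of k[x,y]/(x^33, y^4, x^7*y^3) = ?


k[x,y]/I, I = (x^33, y^4, x^7*y^3)
Rect: 33x4=132. Corner: (33-7)x(4-3)=26.
dim = 132-26 = 106


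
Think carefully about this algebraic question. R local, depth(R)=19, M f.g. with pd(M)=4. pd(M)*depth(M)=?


pd+depth=19
depth=19-4=15
pd*depth=4*15=60


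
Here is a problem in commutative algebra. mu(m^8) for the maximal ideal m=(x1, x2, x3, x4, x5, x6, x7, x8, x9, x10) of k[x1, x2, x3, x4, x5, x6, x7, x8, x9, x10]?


Graded Nakayama: mu(m^d) = dim_k (m^d/m^(d+1)) = #degree-8 monomials in 10 vars
C(n+d-1,d)=C(17,8)=24310


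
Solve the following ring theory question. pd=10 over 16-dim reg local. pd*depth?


pd+depth=16
depth=16-10=6
pd*depth=10*6=60


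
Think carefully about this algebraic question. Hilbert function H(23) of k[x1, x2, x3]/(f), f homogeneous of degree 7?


C(25,2)-C(18,2)=300-153=147


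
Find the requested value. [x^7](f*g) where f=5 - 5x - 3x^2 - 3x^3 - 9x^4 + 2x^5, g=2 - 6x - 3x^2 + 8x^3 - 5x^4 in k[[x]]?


[x^7] = sum a_i*b_j, i+j=7
  -3*-5=15
  -9*8=-72
  2*-3=-6
Sum=-63


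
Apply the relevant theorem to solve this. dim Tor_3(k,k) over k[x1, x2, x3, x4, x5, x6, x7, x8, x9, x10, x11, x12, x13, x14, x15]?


Koszul: C(n,i)=C(15,3)=455


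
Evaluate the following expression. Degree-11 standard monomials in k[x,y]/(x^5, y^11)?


k[x,y], I = (x^5, y^11), d = 11
Need i < 5 and d-i < 11.
Range: 1 <= i <= 4.
H(11) = 4


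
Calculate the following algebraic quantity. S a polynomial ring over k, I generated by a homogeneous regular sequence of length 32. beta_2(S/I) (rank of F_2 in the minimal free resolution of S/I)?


Regular sequence => Koszul complex is the minimal free resolution.
Syz_1 minimally generated by Koszul relations f_i*e_j - f_j*e_i (i<j): mu(Syz_1) = beta_2 = C(m,2) = m(m-1)/2
m=32
32*31/2 = 496


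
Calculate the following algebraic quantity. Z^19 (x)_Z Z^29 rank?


rank(M(x)N) = rank(M)*rank(N)
19*29 = 551


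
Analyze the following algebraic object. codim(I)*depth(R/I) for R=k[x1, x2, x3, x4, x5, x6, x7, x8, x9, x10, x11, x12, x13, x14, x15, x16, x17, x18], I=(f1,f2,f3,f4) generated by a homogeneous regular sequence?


codim=4, depth=dim(R/I)=18-4=14
Product=4*14=56


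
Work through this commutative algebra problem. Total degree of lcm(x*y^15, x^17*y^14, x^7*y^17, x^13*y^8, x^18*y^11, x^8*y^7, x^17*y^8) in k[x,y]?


lcm = componentwise max:
x: max(1,17,7,13,18,8,17)=18
y: max(15,14,17,8,11,7,8)=17
Total=18+17=35


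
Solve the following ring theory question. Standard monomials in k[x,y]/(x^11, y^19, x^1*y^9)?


k[x,y]/I, I = (x^11, y^19, x^1*y^9)
Rect: 11x19=209. Corner: (11-1)x(19-9)=100.
dim = 209-100 = 109


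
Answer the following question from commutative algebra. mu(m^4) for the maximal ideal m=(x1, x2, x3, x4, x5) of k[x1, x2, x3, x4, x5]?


Graded Nakayama: mu(m^d) = dim_k (m^d/m^(d+1)) = #degree-4 monomials in 5 vars
C(n+d-1,d)=C(8,4)=70


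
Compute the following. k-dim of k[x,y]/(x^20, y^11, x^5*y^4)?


k[x,y]/I, I = (x^20, y^11, x^5*y^4)
Rect: 20x11=220. Corner: (20-5)x(11-4)=105.
dim = 220-105 = 115


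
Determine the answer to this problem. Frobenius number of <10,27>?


gcd(10,27)=1 => F=ab-a-b=10*27-10-27=270-37=233


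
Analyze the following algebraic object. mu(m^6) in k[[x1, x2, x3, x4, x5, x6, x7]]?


C(n+d-1,d)=C(12,6)=924


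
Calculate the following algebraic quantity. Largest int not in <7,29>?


gcd(7,29)=1 => F=ab-a-b=7*29-7-29=203-36=167


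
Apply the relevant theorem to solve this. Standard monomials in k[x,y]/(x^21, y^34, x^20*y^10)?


k[x,y]/I, I = (x^21, y^34, x^20*y^10)
Rect: 21x34=714. Corner: (21-20)x(34-10)=24.
dim = 714-24 = 690


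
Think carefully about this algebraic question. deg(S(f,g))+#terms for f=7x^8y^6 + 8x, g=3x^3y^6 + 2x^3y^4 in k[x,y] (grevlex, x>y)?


LT(f)=7x^8y^6, LT(g)=3x^3y^6
lcm(LM)=x^8y^6
S(f,g) (scaled by 21 to clear denominators) = 3*f - 7x^5*g = -14x^8y^4 + 24x
2 terms, deg 12.
12+2=14


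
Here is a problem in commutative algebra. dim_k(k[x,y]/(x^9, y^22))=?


Basis: x^i*y^j, i<9, j<22
9*22=198


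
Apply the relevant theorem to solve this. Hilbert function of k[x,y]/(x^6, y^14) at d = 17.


k[x,y], I = (x^6, y^14), d = 17
Need i < 6 and d-i < 14.
Range: 4 <= i <= 5.
H(17) = 2


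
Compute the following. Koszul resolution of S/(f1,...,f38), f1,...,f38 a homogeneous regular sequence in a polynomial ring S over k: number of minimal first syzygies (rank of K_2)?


Regular sequence => Koszul complex is the minimal free resolution.
Syz_1 minimally generated by Koszul relations f_i*e_j - f_j*e_i (i<j): mu(Syz_1) = beta_2 = C(m,2) = m(m-1)/2
m=38
38*37/2 = 703


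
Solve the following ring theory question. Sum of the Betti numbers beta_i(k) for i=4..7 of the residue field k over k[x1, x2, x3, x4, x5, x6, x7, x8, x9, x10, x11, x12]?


Koszul resolution: beta_i(k)=C(n,i), n=12
C(12,4)=495, C(12,5)=792, C(12,6)=924, C(12,7)=792
Sum=3003


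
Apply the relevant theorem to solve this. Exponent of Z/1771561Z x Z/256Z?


Exponent = lcm of the cyclic orders; pairwise coprime => product.
11^6*2^8=1771561*256=453519616


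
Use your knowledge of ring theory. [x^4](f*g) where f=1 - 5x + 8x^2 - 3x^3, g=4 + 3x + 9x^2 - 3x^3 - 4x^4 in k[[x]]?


[x^4] = sum a_i*b_j, i+j=4
  1*-4=-4
  -5*-3=15
  8*9=72
  -3*3=-9
Sum=74


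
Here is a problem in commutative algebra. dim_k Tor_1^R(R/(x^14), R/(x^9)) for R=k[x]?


Tor_1(R/I,R/J)=(I cap J)/IJ=(x^14)/(x^23)
dim=23-14=min(14,9)=9


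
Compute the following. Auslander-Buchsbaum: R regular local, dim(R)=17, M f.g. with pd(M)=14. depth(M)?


pd+depth=depth(R)=17
depth=17-14=3


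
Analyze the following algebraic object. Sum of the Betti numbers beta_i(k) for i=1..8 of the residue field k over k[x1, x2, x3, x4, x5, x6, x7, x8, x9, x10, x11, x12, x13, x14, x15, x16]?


Koszul resolution: beta_i(k)=C(n,i), n=16
C(16,1)=16, C(16,2)=120, C(16,3)=560, C(16,4)=1820, C(16,5)=4368, C(16,6)=8008, C(16,7)=11440, C(16,8)=12870
Sum=39202


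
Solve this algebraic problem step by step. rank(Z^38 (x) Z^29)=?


rank(M(x)N) = rank(M)*rank(N)
38*29 = 1102


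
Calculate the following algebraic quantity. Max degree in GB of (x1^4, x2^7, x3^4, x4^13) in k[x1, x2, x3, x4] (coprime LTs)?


Pure powers, coprime LTs => already GB.
Degrees: 4, 7, 4, 13
Max=13


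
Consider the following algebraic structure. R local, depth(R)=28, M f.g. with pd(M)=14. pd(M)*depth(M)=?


pd+depth=28
depth=28-14=14
pd*depth=14*14=196


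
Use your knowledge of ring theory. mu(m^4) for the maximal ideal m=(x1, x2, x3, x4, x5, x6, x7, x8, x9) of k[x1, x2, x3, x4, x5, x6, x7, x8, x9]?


Graded Nakayama: mu(m^d) = dim_k (m^d/m^(d+1)) = #degree-4 monomials in 9 vars
C(n+d-1,d)=C(12,4)=495


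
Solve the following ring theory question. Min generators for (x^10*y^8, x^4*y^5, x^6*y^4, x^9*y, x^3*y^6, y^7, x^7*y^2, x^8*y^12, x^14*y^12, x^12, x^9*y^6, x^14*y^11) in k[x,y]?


Remove redundant (divisible by others).
x^14*y^12 redundant.
x^8*y^12 redundant.
x^14*y^11 redundant.
x^9*y^6 redundant.
x^10*y^8 redundant.
Min: x^12, x^9*y, x^7*y^2, x^6*y^4, x^4*y^5, x^3*y^6, y^7
Count=7


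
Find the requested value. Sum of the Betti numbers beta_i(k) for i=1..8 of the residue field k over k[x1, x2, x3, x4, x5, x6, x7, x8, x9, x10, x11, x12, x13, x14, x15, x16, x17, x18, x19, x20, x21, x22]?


Koszul resolution: beta_i(k)=C(n,i), n=22
C(22,1)=22, C(22,2)=231, C(22,3)=1540, C(22,4)=7315, C(22,5)=26334, C(22,6)=74613, C(22,7)=170544, C(22,8)=319770
Sum=600369


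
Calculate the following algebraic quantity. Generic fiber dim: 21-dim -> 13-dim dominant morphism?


dim(fiber)=dim(X)-dim(Y)=21-13=8


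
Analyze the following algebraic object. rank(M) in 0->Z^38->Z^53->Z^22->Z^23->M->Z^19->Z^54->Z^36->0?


Alt sum=0:
(-1)^0*38 + (-1)^1*53 + (-1)^2*22 + (-1)^3*23 + (-1)^4*? + (-1)^5*19 + (-1)^6*54 + (-1)^7*36=0
rank(M)=17


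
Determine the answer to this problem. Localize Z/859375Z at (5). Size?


5-primary part: 859375=5^7*11
Size=5^7=78125


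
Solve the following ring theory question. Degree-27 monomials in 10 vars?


C(d+n-1,n-1)=C(36,9)=94143280


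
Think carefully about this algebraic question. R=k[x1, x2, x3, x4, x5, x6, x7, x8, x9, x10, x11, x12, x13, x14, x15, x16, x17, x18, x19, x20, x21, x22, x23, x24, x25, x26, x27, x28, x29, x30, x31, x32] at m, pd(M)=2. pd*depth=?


pd+depth=32
depth=32-2=30
pd*depth=2*30=60


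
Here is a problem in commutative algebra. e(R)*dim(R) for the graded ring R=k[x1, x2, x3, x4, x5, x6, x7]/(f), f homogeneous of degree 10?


e(R)=deg(f)=10, dim(R)=7-1=6
e*dim=10*6=60


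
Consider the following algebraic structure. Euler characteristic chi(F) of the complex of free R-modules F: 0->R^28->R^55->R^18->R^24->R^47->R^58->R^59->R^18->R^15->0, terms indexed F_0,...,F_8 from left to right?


chi = sum (-1)^i * rank:
(-1)^0*28=28
(-1)^1*55=-55
(-1)^2*18=18
(-1)^3*24=-24
(-1)^4*47=47
(-1)^5*58=-58
(-1)^6*59=59
(-1)^7*18=-18
(-1)^8*15=15
chi=12


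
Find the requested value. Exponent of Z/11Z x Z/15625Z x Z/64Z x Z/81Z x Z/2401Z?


Exponent = lcm of the cyclic orders; pairwise coprime => product.
11^1*5^6*2^6*3^4*7^4=11*15625*64*81*2401=2139291000000


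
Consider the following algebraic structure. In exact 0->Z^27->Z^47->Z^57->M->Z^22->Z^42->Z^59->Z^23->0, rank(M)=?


Alt sum=0:
(-1)^0*27 + (-1)^1*47 + (-1)^2*57 + (-1)^3*? + (-1)^4*22 + (-1)^5*42 + (-1)^6*59 + (-1)^7*23=0
rank(M)=53


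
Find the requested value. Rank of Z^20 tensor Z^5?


rank(M(x)N) = rank(M)*rank(N)
20*5 = 100


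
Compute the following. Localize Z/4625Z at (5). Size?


5-primary part: 4625=5^3*37
Size=5^3=125


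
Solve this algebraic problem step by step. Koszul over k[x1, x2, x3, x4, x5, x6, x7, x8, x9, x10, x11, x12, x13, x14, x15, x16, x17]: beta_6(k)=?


C(n,i)=C(17,6)=12376


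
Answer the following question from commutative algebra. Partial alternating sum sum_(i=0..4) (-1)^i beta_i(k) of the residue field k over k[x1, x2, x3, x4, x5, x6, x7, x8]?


Koszul resolution: beta_i(k)=C(n,i), n=8
sum_(i=0..p) (-1)^i C(n,i) = (-1)^p C(n-1,p)
(-1)^4*C(7,4) = (-1)^4*35 = 35


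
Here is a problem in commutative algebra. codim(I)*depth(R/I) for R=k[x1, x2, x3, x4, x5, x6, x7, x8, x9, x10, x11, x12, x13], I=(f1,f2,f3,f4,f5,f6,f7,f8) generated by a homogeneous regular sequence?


codim=8, depth=dim(R/I)=13-8=5
Product=8*5=40


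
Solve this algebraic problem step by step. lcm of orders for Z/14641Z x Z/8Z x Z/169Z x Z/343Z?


Exponent = lcm of the cyclic orders; pairwise coprime => product.
11^4*2^3*13^2*7^3=14641*8*169*343=6789558776


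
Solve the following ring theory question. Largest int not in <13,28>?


gcd(13,28)=1 => F=ab-a-b=13*28-13-28=364-41=323


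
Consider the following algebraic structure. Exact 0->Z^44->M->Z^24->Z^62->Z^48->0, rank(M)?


Alt sum=0:
(-1)^0*44 + (-1)^1*? + (-1)^2*24 + (-1)^3*62 + (-1)^4*48=0
rank(M)=54


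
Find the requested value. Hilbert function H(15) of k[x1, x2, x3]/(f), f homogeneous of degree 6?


C(17,2)-C(11,2)=136-55=81


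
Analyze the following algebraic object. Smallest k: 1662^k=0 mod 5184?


1662^k mod 5184:
k=1: 1662
k=2: 4356
k=3: 2808
k=4: 1296
k=5: 2592
k=6: 0
First zero at k = 6


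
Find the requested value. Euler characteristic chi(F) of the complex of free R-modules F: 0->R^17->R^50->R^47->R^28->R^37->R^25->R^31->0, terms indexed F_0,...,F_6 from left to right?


chi = sum (-1)^i * rank:
(-1)^0*17=17
(-1)^1*50=-50
(-1)^2*47=47
(-1)^3*28=-28
(-1)^4*37=37
(-1)^5*25=-25
(-1)^6*31=31
chi=29


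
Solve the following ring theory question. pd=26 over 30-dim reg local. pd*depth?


pd+depth=30
depth=30-26=4
pd*depth=26*4=104


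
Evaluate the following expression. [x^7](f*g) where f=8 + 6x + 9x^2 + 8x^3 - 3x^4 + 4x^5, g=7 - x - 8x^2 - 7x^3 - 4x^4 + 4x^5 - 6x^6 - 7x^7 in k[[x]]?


[x^7] = sum a_i*b_j, i+j=7
  8*-7=-56
  6*-6=-36
  9*4=36
  8*-4=-32
  -3*-7=21
  4*-8=-32
Sum=-99


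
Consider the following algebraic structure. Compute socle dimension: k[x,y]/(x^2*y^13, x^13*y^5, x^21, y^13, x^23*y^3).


Socle = ann(m) = span of standard monomials u with x*u, y*u in I (staircase corners).
Redundant generators: x^2*y^13, x^23*y^3
Minimal generators: x^21, x^13*y^5, y^13
Corners: x^12y^12, x^20y^4
Socle dim=2


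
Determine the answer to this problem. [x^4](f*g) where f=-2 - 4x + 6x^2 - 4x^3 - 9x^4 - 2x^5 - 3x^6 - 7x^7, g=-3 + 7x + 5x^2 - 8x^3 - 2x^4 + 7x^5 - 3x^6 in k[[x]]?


[x^4] = sum a_i*b_j, i+j=4
  -2*-2=4
  -4*-8=32
  6*5=30
  -4*7=-28
  -9*-3=27
Sum=65


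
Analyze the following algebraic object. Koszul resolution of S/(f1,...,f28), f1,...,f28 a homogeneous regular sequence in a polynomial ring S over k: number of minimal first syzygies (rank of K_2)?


Regular sequence => Koszul complex is the minimal free resolution.
Syz_1 minimally generated by Koszul relations f_i*e_j - f_j*e_i (i<j): mu(Syz_1) = beta_2 = C(m,2) = m(m-1)/2
m=28
28*27/2 = 378


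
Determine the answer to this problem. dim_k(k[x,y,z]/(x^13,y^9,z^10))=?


Basis: x^iy^jz^k, i<13,j<9,k<10
13*9*10=1170


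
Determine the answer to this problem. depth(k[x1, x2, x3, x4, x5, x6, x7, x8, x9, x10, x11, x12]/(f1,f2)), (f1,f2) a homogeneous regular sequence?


depth(R)=12
depth(R/I)=12-2=10


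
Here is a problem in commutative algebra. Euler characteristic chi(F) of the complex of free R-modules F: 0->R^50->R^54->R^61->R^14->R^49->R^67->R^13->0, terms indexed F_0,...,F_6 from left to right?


chi = sum (-1)^i * rank:
(-1)^0*50=50
(-1)^1*54=-54
(-1)^2*61=61
(-1)^3*14=-14
(-1)^4*49=49
(-1)^5*67=-67
(-1)^6*13=13
chi=38


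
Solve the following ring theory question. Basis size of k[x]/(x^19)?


Basis: 1,x,...,x^18
dim=19


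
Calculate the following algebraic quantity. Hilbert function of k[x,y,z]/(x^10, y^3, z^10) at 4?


Need i<10, j<3, k<10 with i+j+k=4.
For each i, j ranges over max(0,4-i-9)..min(2,4-i):
  i=0: j in [0,2] -> 3
  i=1: j in [0,2] -> 3
  i=2: j in [0,2] -> 3
  i=3: j in [0,1] -> 2
  i=4: j in [0,0] -> 1
H(4) = 3+3+3+2+1 = 12


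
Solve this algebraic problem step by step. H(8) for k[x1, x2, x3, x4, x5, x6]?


C(d+n-1,n-1)=C(13,5)=1287


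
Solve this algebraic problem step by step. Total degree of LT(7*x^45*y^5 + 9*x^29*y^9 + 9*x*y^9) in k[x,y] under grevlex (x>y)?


LT: 7*x^45*y^5
deg_x=45, deg_y=5
Total=45+5=50


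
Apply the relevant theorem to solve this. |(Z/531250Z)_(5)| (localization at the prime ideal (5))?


5-primary part: 531250=5^6*34
Size=5^6=15625


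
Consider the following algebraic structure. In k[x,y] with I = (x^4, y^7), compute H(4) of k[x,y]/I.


k[x,y], I = (x^4, y^7), d = 4
Need i < 4 and d-i < 7.
Range: 0 <= i <= 3.
H(4) = 4


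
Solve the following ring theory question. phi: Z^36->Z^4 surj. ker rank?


rank(ker) = 36-4 = 32


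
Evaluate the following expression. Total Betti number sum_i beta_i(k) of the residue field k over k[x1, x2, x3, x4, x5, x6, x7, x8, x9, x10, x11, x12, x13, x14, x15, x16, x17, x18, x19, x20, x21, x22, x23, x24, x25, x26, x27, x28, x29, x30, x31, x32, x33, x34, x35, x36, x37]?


Koszul resolution: beta_i(k)=C(n,i), n=37
sum_i C(37,i) = 2^37 = 137438953472


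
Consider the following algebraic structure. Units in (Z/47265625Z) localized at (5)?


Local ring = Z/390625Z.
phi(390625) = 5^7*(5-1) = 312500


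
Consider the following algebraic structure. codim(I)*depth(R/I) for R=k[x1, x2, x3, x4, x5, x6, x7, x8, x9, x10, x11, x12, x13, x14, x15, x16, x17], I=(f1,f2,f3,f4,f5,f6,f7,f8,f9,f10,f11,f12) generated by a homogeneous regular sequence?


codim=12, depth=dim(R/I)=17-12=5
Product=12*5=60


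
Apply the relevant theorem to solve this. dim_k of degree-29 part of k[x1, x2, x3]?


C(d+n-1,n-1)=C(31,2)=465


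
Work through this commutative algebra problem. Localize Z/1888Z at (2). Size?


2-primary part: 1888=2^5*59
Size=2^5=32


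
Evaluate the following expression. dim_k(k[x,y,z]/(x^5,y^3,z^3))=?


Basis: x^iy^jz^k, i<5,j<3,k<3
5*3*3=45


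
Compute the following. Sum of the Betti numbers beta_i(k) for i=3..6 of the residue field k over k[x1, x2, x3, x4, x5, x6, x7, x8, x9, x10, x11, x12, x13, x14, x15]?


Koszul resolution: beta_i(k)=C(n,i), n=15
C(15,3)=455, C(15,4)=1365, C(15,5)=3003, C(15,6)=5005
Sum=9828


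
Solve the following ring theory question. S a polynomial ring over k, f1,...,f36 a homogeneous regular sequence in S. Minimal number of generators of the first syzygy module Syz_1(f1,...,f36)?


Regular sequence => Koszul complex is the minimal free resolution.
Syz_1 minimally generated by Koszul relations f_i*e_j - f_j*e_i (i<j): mu(Syz_1) = beta_2 = C(m,2) = m(m-1)/2
m=36
36*35/2 = 630


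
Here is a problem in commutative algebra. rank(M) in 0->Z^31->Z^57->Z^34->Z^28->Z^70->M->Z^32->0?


Alt sum=0:
(-1)^0*31 + (-1)^1*57 + (-1)^2*34 + (-1)^3*28 + (-1)^4*70 + (-1)^5*? + (-1)^6*32=0
rank(M)=82


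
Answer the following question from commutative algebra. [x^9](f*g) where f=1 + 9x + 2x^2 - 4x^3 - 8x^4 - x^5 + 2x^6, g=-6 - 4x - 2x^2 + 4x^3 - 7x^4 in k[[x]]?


[x^9] = sum a_i*b_j, i+j=9
  -1*-7=7
  2*4=8
Sum=15


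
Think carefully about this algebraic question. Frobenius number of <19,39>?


gcd(19,39)=1 => F=ab-a-b=19*39-19-39=741-58=683


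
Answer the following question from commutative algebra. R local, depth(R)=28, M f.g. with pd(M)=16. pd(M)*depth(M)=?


pd+depth=28
depth=28-16=12
pd*depth=16*12=192


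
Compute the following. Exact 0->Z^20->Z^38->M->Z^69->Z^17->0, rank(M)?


Alt sum=0:
(-1)^0*20 + (-1)^1*38 + (-1)^2*? + (-1)^3*69 + (-1)^4*17=0
rank(M)=70


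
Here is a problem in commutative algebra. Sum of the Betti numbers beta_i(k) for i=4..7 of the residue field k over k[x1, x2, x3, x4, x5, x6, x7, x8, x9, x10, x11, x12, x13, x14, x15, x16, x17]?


Koszul resolution: beta_i(k)=C(n,i), n=17
C(17,4)=2380, C(17,5)=6188, C(17,6)=12376, C(17,7)=19448
Sum=40392


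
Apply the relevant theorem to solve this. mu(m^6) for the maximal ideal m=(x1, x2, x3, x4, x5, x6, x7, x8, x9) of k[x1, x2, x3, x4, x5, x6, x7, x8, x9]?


Graded Nakayama: mu(m^d) = dim_k (m^d/m^(d+1)) = #degree-6 monomials in 9 vars
C(n+d-1,d)=C(14,6)=3003


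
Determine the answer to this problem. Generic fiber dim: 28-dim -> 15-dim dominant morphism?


dim(fiber)=dim(X)-dim(Y)=28-15=13


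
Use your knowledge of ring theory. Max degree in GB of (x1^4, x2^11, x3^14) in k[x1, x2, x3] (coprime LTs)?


Pure powers, coprime LTs => already GB.
Degrees: 4, 11, 14
Max=14


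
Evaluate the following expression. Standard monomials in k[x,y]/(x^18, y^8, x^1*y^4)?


k[x,y]/I, I = (x^18, y^8, x^1*y^4)
Rect: 18x8=144. Corner: (18-1)x(8-4)=68.
dim = 144-68 = 76


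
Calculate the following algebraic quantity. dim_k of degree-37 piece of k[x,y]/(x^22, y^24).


k[x,y], I = (x^22, y^24), d = 37
Need i < 22 and d-i < 24.
Range: 14 <= i <= 21.
H(37) = 8


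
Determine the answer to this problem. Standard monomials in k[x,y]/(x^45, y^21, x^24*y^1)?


k[x,y]/I, I = (x^45, y^21, x^24*y^1)
Rect: 45x21=945. Corner: (45-24)x(21-1)=420.
dim = 945-420 = 525


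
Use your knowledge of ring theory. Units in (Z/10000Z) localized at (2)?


Local ring = Z/16Z.
phi(16) = 2^3*(2-1) = 8


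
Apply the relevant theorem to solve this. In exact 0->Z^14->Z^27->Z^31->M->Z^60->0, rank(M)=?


Alt sum=0:
(-1)^0*14 + (-1)^1*27 + (-1)^2*31 + (-1)^3*? + (-1)^4*60=0
rank(M)=78


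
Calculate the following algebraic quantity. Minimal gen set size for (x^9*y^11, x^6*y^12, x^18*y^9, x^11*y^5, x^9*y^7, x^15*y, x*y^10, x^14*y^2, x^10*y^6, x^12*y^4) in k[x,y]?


Remove redundant (divisible by others).
x^9*y^11 redundant.
x^18*y^9 redundant.
x^6*y^12 redundant.
Min: x^15*y, x^14*y^2, x^12*y^4, x^11*y^5, x^10*y^6, x^9*y^7, x*y^10
Count=7


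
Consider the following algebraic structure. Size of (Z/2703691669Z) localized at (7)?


7-primary part: 2703691669=7^9*67
Size=7^9=40353607


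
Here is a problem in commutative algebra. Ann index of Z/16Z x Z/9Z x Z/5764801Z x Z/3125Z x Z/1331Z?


Exponent = lcm of the cyclic orders; pairwise coprime => product.
2^4*3^2*7^8*5^5*11^3=16*9*5764801*3125*1331=3452827558950000


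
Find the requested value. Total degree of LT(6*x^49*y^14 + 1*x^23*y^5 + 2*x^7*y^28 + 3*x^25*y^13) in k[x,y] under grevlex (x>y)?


LT: 6*x^49*y^14
deg_x=49, deg_y=14
Total=49+14=63


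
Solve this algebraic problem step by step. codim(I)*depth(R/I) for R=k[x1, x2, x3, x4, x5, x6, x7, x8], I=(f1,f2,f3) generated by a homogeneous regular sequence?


codim=3, depth=dim(R/I)=8-3=5
Product=3*5=15


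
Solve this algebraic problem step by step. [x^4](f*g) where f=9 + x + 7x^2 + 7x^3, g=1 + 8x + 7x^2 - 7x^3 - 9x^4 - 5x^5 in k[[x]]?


[x^4] = sum a_i*b_j, i+j=4
  9*-9=-81
  1*-7=-7
  7*7=49
  7*8=56
Sum=17


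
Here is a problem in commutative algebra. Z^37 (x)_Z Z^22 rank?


rank(M(x)N) = rank(M)*rank(N)
37*22 = 814


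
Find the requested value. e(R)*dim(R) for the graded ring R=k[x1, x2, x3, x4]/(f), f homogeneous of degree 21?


e(R)=deg(f)=21, dim(R)=4-1=3
e*dim=21*3=63


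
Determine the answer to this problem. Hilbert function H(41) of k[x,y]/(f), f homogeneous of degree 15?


H(t)=d for t>=d-1.
d=15, t=41
H(41)=15


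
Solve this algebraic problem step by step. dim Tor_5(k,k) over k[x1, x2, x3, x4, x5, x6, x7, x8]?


Koszul: C(n,i)=C(8,5)=56


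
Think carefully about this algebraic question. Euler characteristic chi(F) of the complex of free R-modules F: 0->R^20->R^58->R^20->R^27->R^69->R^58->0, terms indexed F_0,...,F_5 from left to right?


chi = sum (-1)^i * rank:
(-1)^0*20=20
(-1)^1*58=-58
(-1)^2*20=20
(-1)^3*27=-27
(-1)^4*69=69
(-1)^5*58=-58
chi=-34


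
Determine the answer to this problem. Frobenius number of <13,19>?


gcd(13,19)=1 => F=ab-a-b=13*19-13-19=247-32=215


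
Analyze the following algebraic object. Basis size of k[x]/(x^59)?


Basis: 1,x,...,x^58
dim=59


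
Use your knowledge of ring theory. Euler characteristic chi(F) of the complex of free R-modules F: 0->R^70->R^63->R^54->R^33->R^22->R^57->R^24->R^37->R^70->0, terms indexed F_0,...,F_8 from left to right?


chi = sum (-1)^i * rank:
(-1)^0*70=70
(-1)^1*63=-63
(-1)^2*54=54
(-1)^3*33=-33
(-1)^4*22=22
(-1)^5*57=-57
(-1)^6*24=24
(-1)^7*37=-37
(-1)^8*70=70
chi=50


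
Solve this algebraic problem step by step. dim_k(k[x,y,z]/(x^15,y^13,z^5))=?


Basis: x^iy^jz^k, i<15,j<13,k<5
15*13*5=975


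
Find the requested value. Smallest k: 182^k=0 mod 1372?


182^k mod 1372:
k=1: 182
k=2: 196
k=3: 0
First zero at k = 3


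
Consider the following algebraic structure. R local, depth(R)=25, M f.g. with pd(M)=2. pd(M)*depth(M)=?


pd+depth=25
depth=25-2=23
pd*depth=2*23=46


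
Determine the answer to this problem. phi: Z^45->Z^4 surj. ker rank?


rank(ker) = 45-4 = 41


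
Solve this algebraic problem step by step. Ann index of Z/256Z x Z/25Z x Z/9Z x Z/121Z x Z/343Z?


Exponent = lcm of the cyclic orders; pairwise coprime => product.
2^8*5^2*3^2*11^2*7^3=256*25*9*121*343=2390572800


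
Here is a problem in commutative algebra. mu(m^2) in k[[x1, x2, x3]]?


C(n+d-1,d)=C(4,2)=6


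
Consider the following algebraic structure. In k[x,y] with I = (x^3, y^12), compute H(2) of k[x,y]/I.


k[x,y], I = (x^3, y^12), d = 2
Need i < 3 and d-i < 12.
Range: 0 <= i <= 2.
H(2) = 3


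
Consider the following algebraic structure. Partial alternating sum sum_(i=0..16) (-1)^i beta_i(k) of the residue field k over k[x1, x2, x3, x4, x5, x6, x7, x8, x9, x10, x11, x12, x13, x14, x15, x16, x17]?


Koszul resolution: beta_i(k)=C(n,i), n=17
sum_(i=0..p) (-1)^i C(n,i) = (-1)^p C(n-1,p)
(-1)^16*C(16,16) = (-1)^16*1 = 1


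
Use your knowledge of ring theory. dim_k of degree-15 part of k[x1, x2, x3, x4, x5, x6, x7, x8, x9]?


C(d+n-1,n-1)=C(23,8)=490314


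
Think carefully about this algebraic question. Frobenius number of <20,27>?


gcd(20,27)=1 => F=ab-a-b=20*27-20-27=540-47=493


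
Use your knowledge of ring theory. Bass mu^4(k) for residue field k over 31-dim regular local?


C(n,i)=C(31,4)=31465


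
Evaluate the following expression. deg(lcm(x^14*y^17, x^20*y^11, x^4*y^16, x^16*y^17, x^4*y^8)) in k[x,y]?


lcm = componentwise max:
x: max(14,20,4,16,4)=20
y: max(17,11,16,17,8)=17
Total=20+17=37


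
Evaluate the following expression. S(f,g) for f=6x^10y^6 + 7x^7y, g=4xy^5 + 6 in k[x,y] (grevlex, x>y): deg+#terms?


LT(f)=6x^10y^6, LT(g)=4xy^5
lcm(LM)=x^10y^6
S(f,g) (scaled by 24 to clear denominators) = 4*f - 6x^9y*g = -36x^9y + 28x^7y
2 terms, deg 10.
10+2=12


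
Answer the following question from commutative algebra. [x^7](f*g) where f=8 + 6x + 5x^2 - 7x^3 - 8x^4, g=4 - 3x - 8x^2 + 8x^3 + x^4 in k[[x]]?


[x^7] = sum a_i*b_j, i+j=7
  -7*1=-7
  -8*8=-64
Sum=-71


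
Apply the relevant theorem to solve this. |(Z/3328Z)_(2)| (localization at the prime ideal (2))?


2-primary part: 3328=2^8*13
Size=2^8=256


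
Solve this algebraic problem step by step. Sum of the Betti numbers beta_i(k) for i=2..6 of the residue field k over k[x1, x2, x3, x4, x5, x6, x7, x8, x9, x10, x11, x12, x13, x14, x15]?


Koszul resolution: beta_i(k)=C(n,i), n=15
C(15,2)=105, C(15,3)=455, C(15,4)=1365, C(15,5)=3003, C(15,6)=5005
Sum=9933


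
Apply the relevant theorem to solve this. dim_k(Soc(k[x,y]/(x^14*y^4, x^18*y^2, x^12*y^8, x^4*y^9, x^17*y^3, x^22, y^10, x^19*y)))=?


Socle = ann(m) = span of standard monomials u with x*u, y*u in I (staircase corners).
Minimal generators: x^22, x^19*y, x^18*y^2, x^17*y^3, x^14*y^4, x^12*y^8, x^4*y^9, y^10
Corners: x^3y^9, x^11y^8, x^13y^7, x^16y^3, x^17y^2, x^18y, x^21
Socle dim=7


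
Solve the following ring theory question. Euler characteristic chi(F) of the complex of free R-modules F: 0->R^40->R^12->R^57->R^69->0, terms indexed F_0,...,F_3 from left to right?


chi = sum (-1)^i * rank:
(-1)^0*40=40
(-1)^1*12=-12
(-1)^2*57=57
(-1)^3*69=-69
chi=16


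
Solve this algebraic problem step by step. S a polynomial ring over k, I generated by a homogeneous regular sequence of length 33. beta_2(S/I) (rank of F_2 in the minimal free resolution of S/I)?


Regular sequence => Koszul complex is the minimal free resolution.
Syz_1 minimally generated by Koszul relations f_i*e_j - f_j*e_i (i<j): mu(Syz_1) = beta_2 = C(m,2) = m(m-1)/2
m=33
33*32/2 = 528


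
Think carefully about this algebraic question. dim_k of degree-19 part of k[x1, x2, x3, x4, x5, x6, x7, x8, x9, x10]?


C(d+n-1,n-1)=C(28,9)=6906900


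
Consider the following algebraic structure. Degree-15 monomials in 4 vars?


C(d+n-1,n-1)=C(18,3)=816


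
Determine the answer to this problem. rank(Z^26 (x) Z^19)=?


rank(M(x)N) = rank(M)*rank(N)
26*19 = 494


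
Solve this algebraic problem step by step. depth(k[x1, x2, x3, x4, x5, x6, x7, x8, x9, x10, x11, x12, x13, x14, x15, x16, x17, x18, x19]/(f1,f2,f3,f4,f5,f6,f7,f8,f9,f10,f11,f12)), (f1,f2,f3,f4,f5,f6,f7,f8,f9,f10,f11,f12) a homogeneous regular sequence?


depth(R)=19
depth(R/I)=19-12=7


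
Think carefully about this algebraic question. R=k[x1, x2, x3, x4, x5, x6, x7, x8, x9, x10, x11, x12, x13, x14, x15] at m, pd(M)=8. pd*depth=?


pd+depth=15
depth=15-8=7
pd*depth=8*7=56


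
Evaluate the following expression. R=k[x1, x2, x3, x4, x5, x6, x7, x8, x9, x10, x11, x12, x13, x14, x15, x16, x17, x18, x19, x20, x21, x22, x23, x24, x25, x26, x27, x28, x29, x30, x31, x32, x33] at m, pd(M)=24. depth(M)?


pd+depth=depth(R)=33
depth=33-24=9


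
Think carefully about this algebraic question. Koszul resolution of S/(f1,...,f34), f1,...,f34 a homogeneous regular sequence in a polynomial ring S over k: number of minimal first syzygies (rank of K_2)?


Regular sequence => Koszul complex is the minimal free resolution.
Syz_1 minimally generated by Koszul relations f_i*e_j - f_j*e_i (i<j): mu(Syz_1) = beta_2 = C(m,2) = m(m-1)/2
m=34
34*33/2 = 561


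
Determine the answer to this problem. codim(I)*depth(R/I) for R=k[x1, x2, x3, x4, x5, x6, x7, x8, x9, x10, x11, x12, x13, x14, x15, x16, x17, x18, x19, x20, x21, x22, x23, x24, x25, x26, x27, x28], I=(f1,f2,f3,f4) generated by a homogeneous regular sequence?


codim=4, depth=dim(R/I)=28-4=24
Product=4*24=96


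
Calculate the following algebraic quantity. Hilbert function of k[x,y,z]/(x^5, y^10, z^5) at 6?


Need i<5, j<10, k<5 with i+j+k=6.
For each i, j ranges over max(0,6-i-4)..min(9,6-i):
  i=0: j in [2,6] -> 5
  i=1: j in [1,5] -> 5
  i=2: j in [0,4] -> 5
  i=3: j in [0,3] -> 4
  i=4: j in [0,2] -> 3
H(6) = 5+5+5+4+3 = 22


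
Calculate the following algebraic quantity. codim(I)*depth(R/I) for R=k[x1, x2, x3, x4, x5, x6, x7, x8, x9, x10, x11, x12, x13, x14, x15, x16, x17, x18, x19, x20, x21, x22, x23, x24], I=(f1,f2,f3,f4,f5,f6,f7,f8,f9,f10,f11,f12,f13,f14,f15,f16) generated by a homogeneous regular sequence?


codim=16, depth=dim(R/I)=24-16=8
Product=16*8=128


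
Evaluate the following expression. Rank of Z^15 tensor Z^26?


rank(M(x)N) = rank(M)*rank(N)
15*26 = 390


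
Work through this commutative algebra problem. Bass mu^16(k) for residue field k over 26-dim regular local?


C(n,i)=C(26,16)=5311735


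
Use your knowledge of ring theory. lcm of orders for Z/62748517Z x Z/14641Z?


Exponent = lcm of the cyclic orders; pairwise coprime => product.
13^7*11^4=62748517*14641=918701037397


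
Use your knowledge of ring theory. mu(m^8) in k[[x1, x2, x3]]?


C(n+d-1,d)=C(10,8)=45


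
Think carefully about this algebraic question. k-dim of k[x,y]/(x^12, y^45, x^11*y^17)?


k[x,y]/I, I = (x^12, y^45, x^11*y^17)
Rect: 12x45=540. Corner: (12-11)x(45-17)=28.
dim = 540-28 = 512


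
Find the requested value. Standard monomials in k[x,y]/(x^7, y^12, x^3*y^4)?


k[x,y]/I, I = (x^7, y^12, x^3*y^4)
Rect: 7x12=84. Corner: (7-3)x(12-4)=32.
dim = 84-32 = 52


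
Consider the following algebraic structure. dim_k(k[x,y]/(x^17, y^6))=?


Basis: x^i*y^j, i<17, j<6
17*6=102


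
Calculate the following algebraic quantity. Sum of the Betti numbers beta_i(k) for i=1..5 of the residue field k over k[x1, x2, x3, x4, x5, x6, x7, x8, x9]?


Koszul resolution: beta_i(k)=C(n,i), n=9
C(9,1)=9, C(9,2)=36, C(9,3)=84, C(9,4)=126, C(9,5)=126
Sum=381


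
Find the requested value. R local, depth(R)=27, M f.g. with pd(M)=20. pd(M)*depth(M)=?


pd+depth=27
depth=27-20=7
pd*depth=20*7=140


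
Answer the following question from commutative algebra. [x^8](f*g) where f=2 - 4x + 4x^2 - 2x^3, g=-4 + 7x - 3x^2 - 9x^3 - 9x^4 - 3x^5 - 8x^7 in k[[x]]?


[x^8] = sum a_i*b_j, i+j=8
  -4*-8=32
  -2*-3=6
Sum=38


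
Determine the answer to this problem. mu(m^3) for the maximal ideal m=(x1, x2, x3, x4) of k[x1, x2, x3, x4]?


Graded Nakayama: mu(m^d) = dim_k (m^d/m^(d+1)) = #degree-3 monomials in 4 vars
C(n+d-1,d)=C(6,3)=20


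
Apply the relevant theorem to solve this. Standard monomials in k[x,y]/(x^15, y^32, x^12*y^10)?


k[x,y]/I, I = (x^15, y^32, x^12*y^10)
Rect: 15x32=480. Corner: (15-12)x(32-10)=66.
dim = 480-66 = 414


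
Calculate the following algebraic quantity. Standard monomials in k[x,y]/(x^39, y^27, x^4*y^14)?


k[x,y]/I, I = (x^39, y^27, x^4*y^14)
Rect: 39x27=1053. Corner: (39-4)x(27-14)=455.
dim = 1053-455 = 598


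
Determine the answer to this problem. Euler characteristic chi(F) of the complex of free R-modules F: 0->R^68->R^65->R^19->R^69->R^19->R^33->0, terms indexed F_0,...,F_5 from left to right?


chi = sum (-1)^i * rank:
(-1)^0*68=68
(-1)^1*65=-65
(-1)^2*19=19
(-1)^3*69=-69
(-1)^4*19=19
(-1)^5*33=-33
chi=-61


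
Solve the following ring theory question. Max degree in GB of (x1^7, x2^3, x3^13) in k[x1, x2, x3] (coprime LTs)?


Pure powers, coprime LTs => already GB.
Degrees: 7, 3, 13
Max=13


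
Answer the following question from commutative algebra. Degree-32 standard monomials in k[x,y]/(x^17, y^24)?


k[x,y], I = (x^17, y^24), d = 32
Need i < 17 and d-i < 24.
Range: 9 <= i <= 16.
H(32) = 8


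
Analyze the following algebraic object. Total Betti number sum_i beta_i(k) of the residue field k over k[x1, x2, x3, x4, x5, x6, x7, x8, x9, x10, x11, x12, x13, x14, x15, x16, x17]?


Koszul resolution: beta_i(k)=C(n,i), n=17
sum_i C(17,i) = 2^17 = 131072


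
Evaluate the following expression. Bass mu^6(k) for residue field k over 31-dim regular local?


C(n,i)=C(31,6)=736281


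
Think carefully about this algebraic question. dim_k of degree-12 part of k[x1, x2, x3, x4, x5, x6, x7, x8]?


C(d+n-1,n-1)=C(19,7)=50388


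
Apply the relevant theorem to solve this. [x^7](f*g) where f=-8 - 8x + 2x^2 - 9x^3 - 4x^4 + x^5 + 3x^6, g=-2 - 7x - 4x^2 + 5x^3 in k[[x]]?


[x^7] = sum a_i*b_j, i+j=7
  -4*5=-20
  1*-4=-4
  3*-7=-21
Sum=-45
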